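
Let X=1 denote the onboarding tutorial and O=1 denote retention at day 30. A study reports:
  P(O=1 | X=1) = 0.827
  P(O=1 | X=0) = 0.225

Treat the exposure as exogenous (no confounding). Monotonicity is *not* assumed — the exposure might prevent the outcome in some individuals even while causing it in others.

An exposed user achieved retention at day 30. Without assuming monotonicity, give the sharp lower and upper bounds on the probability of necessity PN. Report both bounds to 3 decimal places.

0.728 ≤ PN ≤ 0.937

Let p₁ = 0.827, p₀ = 0.225.
Under exogeneity alone the bounds on PN are max{0,(p₁−p₀)/p₁} ≤ PN ≤ min{1,(1−p₀)/p₁}.
  lower = (p₁ − p₀)/p₁ = 0.602 / 0.827 ≈ 0.7279
  upper = min{1, (1 − p₀)/p₁} = 0.775 / 0.827 ≈ 0.9371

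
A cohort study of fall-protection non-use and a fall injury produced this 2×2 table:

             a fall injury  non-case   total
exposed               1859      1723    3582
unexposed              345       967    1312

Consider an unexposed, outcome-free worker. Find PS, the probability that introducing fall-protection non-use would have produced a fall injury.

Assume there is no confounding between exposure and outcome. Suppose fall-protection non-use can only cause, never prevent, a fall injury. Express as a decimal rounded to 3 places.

p₁ = P(outcome | exposed) = 1859/3582 = 0.51898
p₀ = P(outcome | unexposed) = 345/1312 = 0.26296
Under exogeneity and monotonicity, PS = (p₁ − p₀) / (1 − p₀).
PS = (0.51898 − 0.26296) / (1 − 0.26296) = 0.25603 / 0.73704 ≈ 0.3474

PS ≈ 0.347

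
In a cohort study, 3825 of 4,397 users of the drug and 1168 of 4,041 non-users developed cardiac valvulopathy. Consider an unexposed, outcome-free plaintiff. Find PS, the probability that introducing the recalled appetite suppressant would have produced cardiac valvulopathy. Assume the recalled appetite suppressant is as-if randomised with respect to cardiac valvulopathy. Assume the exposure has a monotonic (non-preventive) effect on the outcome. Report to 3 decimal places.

PS ≈ 0.817

p₁ = P(outcome | exposed) = 3825/4397 = 0.86991
p₀ = P(outcome | unexposed) = 1168/4041 = 0.28904
Under exogeneity and monotonicity, PS = (p₁ − p₀) / (1 − p₀).
PS = (0.86991 − 0.28904) / (1 − 0.28904) = 0.58087 / 0.71096 ≈ 0.8170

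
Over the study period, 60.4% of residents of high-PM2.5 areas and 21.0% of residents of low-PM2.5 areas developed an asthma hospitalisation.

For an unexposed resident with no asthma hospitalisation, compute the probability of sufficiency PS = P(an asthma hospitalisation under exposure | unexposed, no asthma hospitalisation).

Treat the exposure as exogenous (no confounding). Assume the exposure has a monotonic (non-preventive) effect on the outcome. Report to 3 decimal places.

PS ≈ 0.499

p₁ = 0.604, p₀ = 0.21.
Under exogeneity and monotonicity, PS = (p₁ − p₀) / (1 − p₀).
PS = (0.604 − 0.21) / (1 − 0.21) = 0.394 / 0.79 ≈ 0.4987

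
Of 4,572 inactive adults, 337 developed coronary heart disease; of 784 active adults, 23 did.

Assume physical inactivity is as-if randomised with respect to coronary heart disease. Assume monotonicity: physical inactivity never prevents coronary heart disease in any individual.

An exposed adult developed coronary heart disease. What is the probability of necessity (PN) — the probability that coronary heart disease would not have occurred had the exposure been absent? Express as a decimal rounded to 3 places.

PN ≈ 0.602

p₁ = P(outcome | exposed) = 337/4572 = 0.07371
p₀ = P(outcome | unexposed) = 23/784 = 0.029337
Under exogeneity and monotonicity, PN = (p₁ − p₀) / p₁.
PN = (0.07371 − 0.029337) / 0.07371 = 0.044373 / 0.07371 ≈ 0.6020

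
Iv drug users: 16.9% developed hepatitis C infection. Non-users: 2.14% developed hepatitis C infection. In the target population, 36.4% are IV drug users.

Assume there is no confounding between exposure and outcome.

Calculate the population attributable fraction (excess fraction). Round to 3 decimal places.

p₁ = 0.169, p₀ = 0.0214.
Overall risk P(Y=1) = π·p₁ + (1−π)·p₀ = 0.364×0.169 + 0.636×0.0214 = 0.075126.
Under exogeneity, PAF = [P(Y=1) − p₀] / P(Y=1).
PAF = (0.075126 − 0.0214) / 0.075126 ≈ 0.7151

PAF ≈ 0.715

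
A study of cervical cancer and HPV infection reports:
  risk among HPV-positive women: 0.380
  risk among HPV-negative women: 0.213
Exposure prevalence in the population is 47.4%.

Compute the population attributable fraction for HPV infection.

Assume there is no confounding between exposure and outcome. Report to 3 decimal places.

Let p₁ = 0.38, p₀ = 0.213.
Overall risk P(Y=1) = π·p₁ + (1−π)·p₀ = 0.474×0.38 + 0.526×0.213 = 0.29216.
Under exogeneity, PAF = [P(Y=1) − p₀] / P(Y=1).
PAF = (0.29216 − 0.213) / 0.29216 ≈ 0.2709

PAF ≈ 0.271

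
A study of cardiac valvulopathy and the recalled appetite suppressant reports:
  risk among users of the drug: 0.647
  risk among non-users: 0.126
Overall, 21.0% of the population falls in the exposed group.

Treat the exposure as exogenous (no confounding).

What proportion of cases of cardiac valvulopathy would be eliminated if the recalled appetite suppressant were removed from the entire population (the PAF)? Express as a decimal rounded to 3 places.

Let p₁ = 0.647, p₀ = 0.126.
Overall risk P(Y=1) = π·p₁ + (1−π)·p₀ = 0.21×0.647 + 0.79×0.126 = 0.23541.
Under exogeneity, PAF = [P(Y=1) − p₀] / P(Y=1).
PAF = (0.23541 − 0.126) / 0.23541 ≈ 0.4648

PAF ≈ 0.465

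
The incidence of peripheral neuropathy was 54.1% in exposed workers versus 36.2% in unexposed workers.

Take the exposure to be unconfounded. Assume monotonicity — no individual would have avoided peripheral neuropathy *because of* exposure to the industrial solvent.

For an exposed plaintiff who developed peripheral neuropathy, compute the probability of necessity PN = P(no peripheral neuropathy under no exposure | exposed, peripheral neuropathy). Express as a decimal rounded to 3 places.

p₁ = 0.541, p₀ = 0.362.
Under exogeneity and monotonicity, PN = (p₁ − p₀) / p₁.
PN = (0.541 − 0.362) / 0.541 = 0.179 / 0.541 ≈ 0.3309

PN ≈ 0.331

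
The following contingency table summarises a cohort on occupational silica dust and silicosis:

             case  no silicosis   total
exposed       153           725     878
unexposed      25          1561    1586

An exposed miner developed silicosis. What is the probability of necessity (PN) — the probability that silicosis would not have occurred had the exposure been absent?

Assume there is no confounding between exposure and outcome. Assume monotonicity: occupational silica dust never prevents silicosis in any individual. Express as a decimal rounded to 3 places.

PN ≈ 0.910

p₁ = P(outcome | exposed) = 153/878 = 0.17426
p₀ = P(outcome | unexposed) = 25/1586 = 0.015763
Under exogeneity and monotonicity, PN = (p₁ − p₀)/p₁.
PN = (0.17426 − 0.015763) / 0.17426 ≈ 0.9095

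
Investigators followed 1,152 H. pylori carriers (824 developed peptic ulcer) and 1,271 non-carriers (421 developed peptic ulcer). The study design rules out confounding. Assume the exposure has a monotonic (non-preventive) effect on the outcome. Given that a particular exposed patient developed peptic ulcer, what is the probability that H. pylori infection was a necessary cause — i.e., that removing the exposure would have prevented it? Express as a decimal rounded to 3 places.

PN ≈ 0.537

p₁ = P(outcome | exposed) = 824/1152 = 0.71528
p₀ = P(outcome | unexposed) = 421/1271 = 0.33124
Under exogeneity and monotonicity, PN = (p₁ − p₀) / p₁.
PN = (0.71528 − 0.33124) / 0.71528 = 0.38404 / 0.71528 ≈ 0.5369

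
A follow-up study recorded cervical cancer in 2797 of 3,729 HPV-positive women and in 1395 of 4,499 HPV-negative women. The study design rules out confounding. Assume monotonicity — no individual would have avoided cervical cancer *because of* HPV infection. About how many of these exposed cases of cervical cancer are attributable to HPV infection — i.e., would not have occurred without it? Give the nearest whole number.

p₁ = P(outcome | exposed) = 2797/3729 = 0.75007
p₀ = P(outcome | unexposed) = 1395/4499 = 0.31007
PN = (p₁ − p₀)/p₁ = (0.75007 − 0.31007) / 0.75007 ≈ 0.58661.
Attributable cases ≈ PN × (exposed cases) = 0.58661 × 2797 ≈ 1640.75.

about 1641 cases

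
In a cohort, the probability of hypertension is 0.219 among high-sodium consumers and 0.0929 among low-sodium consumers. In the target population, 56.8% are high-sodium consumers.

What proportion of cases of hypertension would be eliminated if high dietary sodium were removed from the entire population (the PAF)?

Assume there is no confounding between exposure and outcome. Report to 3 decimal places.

PAF ≈ 0.435

Let p₁ = 0.219, p₀ = 0.0929.
Overall risk P(Y=1) = π·p₁ + (1−π)·p₀ = 0.568×0.219 + 0.432×0.0929 = 0.16452.
Under exogeneity, PAF = [P(Y=1) − p₀] / P(Y=1).
PAF = (0.16452 − 0.0929) / 0.16452 ≈ 0.4353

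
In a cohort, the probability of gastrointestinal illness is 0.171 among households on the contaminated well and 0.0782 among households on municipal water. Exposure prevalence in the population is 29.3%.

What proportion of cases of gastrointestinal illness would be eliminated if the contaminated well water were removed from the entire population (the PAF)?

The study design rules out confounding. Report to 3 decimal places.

Let p₁ = 0.171, p₀ = 0.0782.
Overall risk P(Y=1) = π·p₁ + (1−π)·p₀ = 0.293×0.171 + 0.707×0.0782 = 0.10539.
Under exogeneity, PAF = [P(Y=1) − p₀] / P(Y=1).
PAF = (0.10539 − 0.0782) / 0.10539 ≈ 0.2580

PAF ≈ 0.258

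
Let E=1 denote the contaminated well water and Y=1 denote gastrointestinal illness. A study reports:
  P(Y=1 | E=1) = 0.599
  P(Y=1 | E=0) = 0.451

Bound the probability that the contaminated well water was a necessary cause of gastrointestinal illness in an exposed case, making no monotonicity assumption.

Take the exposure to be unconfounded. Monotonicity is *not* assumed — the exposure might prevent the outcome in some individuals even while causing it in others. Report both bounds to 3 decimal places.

Let p₁ = 0.599, p₀ = 0.451.
Under exogeneity alone the bounds on PN are max{0,(p₁−p₀)/p₁} ≤ PN ≤ min{1,(1−p₀)/p₁}.
  lower = (p₁ − p₀)/p₁ = 0.148 / 0.599 ≈ 0.2471
  upper = min{1, (1 − p₀)/p₁} = 0.549 / 0.599 ≈ 0.9165

0.247 ≤ PN ≤ 0.917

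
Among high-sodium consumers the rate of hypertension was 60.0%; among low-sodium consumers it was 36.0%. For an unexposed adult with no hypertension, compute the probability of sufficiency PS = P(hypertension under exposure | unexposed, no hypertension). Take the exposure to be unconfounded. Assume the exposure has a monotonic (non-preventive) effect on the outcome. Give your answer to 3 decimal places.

PS ≈ 0.375

p₁ = 0.6, p₀ = 0.36.
Under exogeneity and monotonicity, PS = (p₁ − p₀) / (1 − p₀).
PS = (0.6 − 0.36) / (1 − 0.36) = 0.24 / 0.64 ≈ 0.3750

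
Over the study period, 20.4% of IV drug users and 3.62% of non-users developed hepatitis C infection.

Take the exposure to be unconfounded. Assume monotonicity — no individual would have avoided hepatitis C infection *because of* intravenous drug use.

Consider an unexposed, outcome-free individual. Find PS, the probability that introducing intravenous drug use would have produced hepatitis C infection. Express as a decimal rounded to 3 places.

PS ≈ 0.174

p₁ = 0.204, p₀ = 0.0362.
Under exogeneity and monotonicity, PS = (p₁ − p₀) / (1 − p₀).
PS = (0.204 − 0.0362) / (1 − 0.0362) = 0.1678 / 0.9638 ≈ 0.1741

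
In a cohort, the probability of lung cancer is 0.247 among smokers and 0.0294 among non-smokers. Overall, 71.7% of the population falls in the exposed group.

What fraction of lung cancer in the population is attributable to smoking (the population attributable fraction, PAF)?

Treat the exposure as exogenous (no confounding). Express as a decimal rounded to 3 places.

PAF ≈ 0.841

Let p₁ = 0.247, p₀ = 0.0294.
Overall risk P(Y=1) = π·p₁ + (1−π)·p₀ = 0.717×0.247 + 0.283×0.0294 = 0.18542.
Under exogeneity, PAF = [P(Y=1) − p₀] / P(Y=1).
PAF = (0.18542 − 0.0294) / 0.18542 ≈ 0.8414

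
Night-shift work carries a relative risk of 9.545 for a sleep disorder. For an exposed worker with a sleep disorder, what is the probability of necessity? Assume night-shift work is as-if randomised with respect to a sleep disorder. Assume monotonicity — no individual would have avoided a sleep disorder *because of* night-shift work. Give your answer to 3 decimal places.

PN ≈ 0.895

Under exogeneity and monotonicity, PN = (RR − 1) / RR = 1 − 1/RR.
PN = (9.545 − 1) / 9.545 = 8.545 / 9.545 ≈ 0.8952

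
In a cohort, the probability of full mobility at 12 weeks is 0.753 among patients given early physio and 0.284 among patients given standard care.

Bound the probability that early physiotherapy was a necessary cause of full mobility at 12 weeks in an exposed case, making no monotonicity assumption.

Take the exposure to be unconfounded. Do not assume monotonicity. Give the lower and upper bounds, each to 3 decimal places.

0.623 ≤ PN ≤ 0.951

Let p₁ = 0.753, p₀ = 0.284.
Under exogeneity alone the bounds on PN are max{0,(p₁−p₀)/p₁} ≤ PN ≤ min{1,(1−p₀)/p₁}.
  lower = (p₁ − p₀)/p₁ = 0.469 / 0.753 ≈ 0.6228
  upper = min{1, (1 − p₀)/p₁} = 0.716 / 0.753 ≈ 0.9509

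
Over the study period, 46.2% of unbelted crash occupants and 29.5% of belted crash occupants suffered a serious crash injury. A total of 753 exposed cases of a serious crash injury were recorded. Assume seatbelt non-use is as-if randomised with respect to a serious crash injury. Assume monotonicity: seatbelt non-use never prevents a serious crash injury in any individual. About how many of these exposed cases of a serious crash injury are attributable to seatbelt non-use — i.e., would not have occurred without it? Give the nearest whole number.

about 272 cases

p₁ = 0.462, p₀ = 0.295.
PN = (p₁ − p₀)/p₁ = (0.462 − 0.295) / 0.462 ≈ 0.36147.
Attributable cases ≈ PN × (exposed cases) = 0.36147 × 753 ≈ 272.19.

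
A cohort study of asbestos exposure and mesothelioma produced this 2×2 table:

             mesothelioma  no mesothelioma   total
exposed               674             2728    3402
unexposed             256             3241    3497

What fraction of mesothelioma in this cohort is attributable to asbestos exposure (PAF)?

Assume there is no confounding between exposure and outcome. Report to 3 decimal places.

PAF ≈ 0.457

p₁ = P(outcome | exposed) = 674/3402 = 0.19812
p₀ = P(outcome | unexposed) = 256/3497 = 0.073206
Exposure prevalence π = 3402/6899 = 0.49311; overall risk P(Y=1) = 0.1348.
Under exogeneity, PAF = [P(Y=1) − p₀]/P(Y=1).
PAF = (0.1348 − 0.073206) / 0.1348 ≈ 0.4569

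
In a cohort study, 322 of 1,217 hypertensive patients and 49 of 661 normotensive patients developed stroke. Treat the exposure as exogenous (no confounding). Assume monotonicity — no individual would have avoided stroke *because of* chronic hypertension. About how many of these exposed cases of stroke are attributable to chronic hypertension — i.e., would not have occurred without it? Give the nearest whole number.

about 232 cases

p₁ = P(outcome | exposed) = 322/1217 = 0.26459
p₀ = P(outcome | unexposed) = 49/661 = 0.07413
PN = (p₁ − p₀)/p₁ = (0.26459 − 0.07413) / 0.26459 ≈ 0.71983.
Attributable cases ≈ PN × (exposed cases) = 0.71983 × 322 ≈ 231.78.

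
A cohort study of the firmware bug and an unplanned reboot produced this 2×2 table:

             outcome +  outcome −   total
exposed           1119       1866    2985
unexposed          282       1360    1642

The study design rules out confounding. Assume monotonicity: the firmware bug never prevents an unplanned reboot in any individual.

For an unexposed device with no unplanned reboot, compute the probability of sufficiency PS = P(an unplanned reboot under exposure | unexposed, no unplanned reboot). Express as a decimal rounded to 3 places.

p₁ = P(outcome | exposed) = 1119/2985 = 0.37487
p₀ = P(outcome | unexposed) = 282/1642 = 0.17174
Under exogeneity and monotonicity, PS = (p₁ − p₀)/(1 − p₀).
PS = (0.37487 − 0.17174) / 0.82826 ≈ 0.2453

PS ≈ 0.245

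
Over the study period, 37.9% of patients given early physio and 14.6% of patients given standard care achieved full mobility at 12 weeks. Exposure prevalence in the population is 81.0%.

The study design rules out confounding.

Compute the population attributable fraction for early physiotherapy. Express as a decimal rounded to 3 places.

p₁ = 0.379, p₀ = 0.146.
Overall risk P(Y=1) = π·p₁ + (1−π)·p₀ = 0.81×0.379 + 0.19×0.146 = 0.33473.
Under exogeneity, PAF = [P(Y=1) − p₀] / P(Y=1).
PAF = (0.33473 − 0.146) / 0.33473 ≈ 0.5638

PAF ≈ 0.564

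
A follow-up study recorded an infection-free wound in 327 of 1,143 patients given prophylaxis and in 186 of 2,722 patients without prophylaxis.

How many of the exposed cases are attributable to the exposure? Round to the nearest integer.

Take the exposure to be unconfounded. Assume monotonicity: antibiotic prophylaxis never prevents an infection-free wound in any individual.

about 249 cases

p₁ = P(outcome | exposed) = 327/1143 = 0.28609
p₀ = P(outcome | unexposed) = 186/2722 = 0.068332
PN = (p₁ − p₀)/p₁ = (0.28609 − 0.068332) / 0.28609 ≈ 0.76115.
Attributable cases ≈ PN × (exposed cases) = 0.76115 × 327 ≈ 248.90.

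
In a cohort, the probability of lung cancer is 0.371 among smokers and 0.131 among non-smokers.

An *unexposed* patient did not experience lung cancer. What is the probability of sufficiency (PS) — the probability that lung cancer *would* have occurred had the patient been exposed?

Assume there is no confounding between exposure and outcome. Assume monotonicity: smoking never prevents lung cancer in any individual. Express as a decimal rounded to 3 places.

PS ≈ 0.276

Let p₁ = 0.371, p₀ = 0.131.
Under exogeneity and monotonicity, PS = (p₁ − p₀) / (1 − p₀).
PS = (0.371 − 0.131) / (1 − 0.131) = 0.24 / 0.869 ≈ 0.2762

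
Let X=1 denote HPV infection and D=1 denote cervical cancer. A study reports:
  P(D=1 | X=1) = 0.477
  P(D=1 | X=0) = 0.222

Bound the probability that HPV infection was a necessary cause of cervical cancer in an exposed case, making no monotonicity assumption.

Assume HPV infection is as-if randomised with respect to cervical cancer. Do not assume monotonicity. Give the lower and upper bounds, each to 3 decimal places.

Let p₁ = 0.477, p₀ = 0.222.
Under exogeneity alone the bounds on PN are max{0,(p₁−p₀)/p₁} ≤ PN ≤ min{1,(1−p₀)/p₁}.
  lower = (p₁ − p₀)/p₁ = 0.255 / 0.477 ≈ 0.5346
  upper = min{1, (1 − p₀)/p₁} = 0.778 / 0.477 ≈ 1.6310 → capped at 1

0.535 ≤ PN ≤ 1.000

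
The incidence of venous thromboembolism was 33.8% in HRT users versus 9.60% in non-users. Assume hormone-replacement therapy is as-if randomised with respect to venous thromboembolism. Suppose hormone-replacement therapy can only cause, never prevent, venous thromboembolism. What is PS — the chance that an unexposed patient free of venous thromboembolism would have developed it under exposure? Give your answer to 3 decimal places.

p₁ = 0.338, p₀ = 0.096.
Under exogeneity and monotonicity, PS = (p₁ − p₀) / (1 − p₀).
PS = (0.338 − 0.096) / (1 − 0.096) = 0.242 / 0.904 ≈ 0.2677

PS ≈ 0.268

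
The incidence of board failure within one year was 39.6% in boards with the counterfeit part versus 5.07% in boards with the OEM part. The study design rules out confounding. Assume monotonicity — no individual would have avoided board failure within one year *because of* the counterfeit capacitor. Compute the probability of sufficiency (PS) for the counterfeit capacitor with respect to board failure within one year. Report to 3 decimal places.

p₁ = 0.396, p₀ = 0.0507.
Under exogeneity and monotonicity, PS = (p₁ − p₀) / (1 − p₀).
PS = (0.396 − 0.0507) / (1 − 0.0507) = 0.3453 / 0.9493 ≈ 0.3637

PS ≈ 0.364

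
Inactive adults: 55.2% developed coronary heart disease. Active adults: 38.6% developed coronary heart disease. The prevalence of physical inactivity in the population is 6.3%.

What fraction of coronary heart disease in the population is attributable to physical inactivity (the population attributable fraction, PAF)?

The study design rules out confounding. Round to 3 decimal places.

p₁ = 0.552, p₀ = 0.386.
Overall risk P(Y=1) = π·p₁ + (1−π)·p₀ = 0.063×0.552 + 0.937×0.386 = 0.39646.
Under exogeneity, PAF = [P(Y=1) − p₀] / P(Y=1).
PAF = (0.39646 − 0.386) / 0.39646 ≈ 0.0264

PAF ≈ 0.026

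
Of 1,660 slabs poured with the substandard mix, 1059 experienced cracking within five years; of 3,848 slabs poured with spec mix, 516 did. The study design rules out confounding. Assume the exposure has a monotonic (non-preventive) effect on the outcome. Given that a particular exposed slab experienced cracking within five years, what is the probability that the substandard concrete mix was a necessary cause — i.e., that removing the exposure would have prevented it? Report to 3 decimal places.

p₁ = P(outcome | exposed) = 1059/1660 = 0.63795
p₀ = P(outcome | unexposed) = 516/3848 = 0.1341
Under exogeneity and monotonicity, PN = (p₁ − p₀) / p₁.
PN = (0.63795 − 0.1341) / 0.63795 = 0.50386 / 0.63795 ≈ 0.7898

PN ≈ 0.790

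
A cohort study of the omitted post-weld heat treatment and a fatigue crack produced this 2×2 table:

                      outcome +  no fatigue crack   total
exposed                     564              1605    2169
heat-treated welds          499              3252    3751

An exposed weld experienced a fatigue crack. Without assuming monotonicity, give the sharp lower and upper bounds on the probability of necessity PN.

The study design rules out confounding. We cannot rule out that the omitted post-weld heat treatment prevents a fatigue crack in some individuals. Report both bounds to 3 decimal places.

0.488 ≤ PN ≤ 1.000

p₁ = P(outcome | exposed) = 564/2169 = 0.26003
p₀ = P(outcome | unexposed) = 499/3751 = 0.13303
Under exogeneity alone the bounds on PN are max{0,(p₁−p₀)/p₁} ≤ PN ≤ min{1,(1−p₀)/p₁}.
  lower = (p₁ − p₀)/p₁ = 0.127 / 0.26003 ≈ 0.4884
  upper = min{1, (1 − p₀)/p₁} = 0.86697 / 0.26003 ≈ 3.3341 → capped at 1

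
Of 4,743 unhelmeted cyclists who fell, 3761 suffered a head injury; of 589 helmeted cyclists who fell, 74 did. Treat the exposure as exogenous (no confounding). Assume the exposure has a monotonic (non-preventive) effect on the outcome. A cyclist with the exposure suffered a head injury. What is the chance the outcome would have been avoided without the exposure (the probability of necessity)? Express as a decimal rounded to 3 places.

PN ≈ 0.842

p₁ = P(outcome | exposed) = 3761/4743 = 0.79296
p₀ = P(outcome | unexposed) = 74/589 = 0.12564
Under exogeneity and monotonicity, PN = (p₁ − p₀) / p₁.
PN = (0.79296 − 0.12564) / 0.79296 = 0.66732 / 0.79296 ≈ 0.8416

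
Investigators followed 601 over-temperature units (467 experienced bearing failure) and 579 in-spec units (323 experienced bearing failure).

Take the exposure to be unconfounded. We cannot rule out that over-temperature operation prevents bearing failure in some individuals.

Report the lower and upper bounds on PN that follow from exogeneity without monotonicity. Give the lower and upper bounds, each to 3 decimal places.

0.282 ≤ PN ≤ 0.569

p₁ = P(outcome | exposed) = 467/601 = 0.77704
p₀ = P(outcome | unexposed) = 323/579 = 0.55786
Under exogeneity alone the bounds on PN are max{0,(p₁−p₀)/p₁} ≤ PN ≤ min{1,(1−p₀)/p₁}.
  lower = (p₁ − p₀)/p₁ = 0.21918 / 0.77704 ≈ 0.2821
  upper = min{1, (1 − p₀)/p₁} = 0.44214 / 0.77704 ≈ 0.5690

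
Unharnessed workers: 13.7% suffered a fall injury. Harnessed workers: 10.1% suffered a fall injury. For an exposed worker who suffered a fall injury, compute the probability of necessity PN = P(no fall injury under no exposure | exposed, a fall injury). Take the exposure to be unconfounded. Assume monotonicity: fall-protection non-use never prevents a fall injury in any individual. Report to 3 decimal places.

p₁ = 0.137, p₀ = 0.101.
Under exogeneity and monotonicity, PN = (p₁ − p₀) / p₁.
PN = (0.137 − 0.101) / 0.137 = 0.036 / 0.137 ≈ 0.2628

PN ≈ 0.263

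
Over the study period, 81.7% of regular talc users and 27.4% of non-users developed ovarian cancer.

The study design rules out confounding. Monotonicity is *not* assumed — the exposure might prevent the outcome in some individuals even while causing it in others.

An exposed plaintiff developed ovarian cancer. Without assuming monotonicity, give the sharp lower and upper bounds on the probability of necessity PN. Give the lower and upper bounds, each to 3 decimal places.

0.665 ≤ PN ≤ 0.889

p₁ = 0.817, p₀ = 0.274.
Under exogeneity alone the bounds on PN are max{0,(p₁−p₀)/p₁} ≤ PN ≤ min{1,(1−p₀)/p₁}.
  lower = (p₁ − p₀)/p₁ = 0.543 / 0.817 ≈ 0.6646
  upper = min{1, (1 − p₀)/p₁} = 0.726 / 0.817 ≈ 0.8886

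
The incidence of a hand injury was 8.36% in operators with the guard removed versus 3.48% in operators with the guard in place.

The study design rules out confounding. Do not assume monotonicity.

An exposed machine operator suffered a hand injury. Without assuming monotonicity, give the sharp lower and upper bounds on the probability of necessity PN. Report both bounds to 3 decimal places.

p₁ = 0.0836, p₀ = 0.0348.
Under exogeneity alone the bounds on PN are max{0,(p₁−p₀)/p₁} ≤ PN ≤ min{1,(1−p₀)/p₁}.
  lower = (p₁ − p₀)/p₁ = 0.0488 / 0.0836 ≈ 0.5837
  upper = min{1, (1 − p₀)/p₁} = 0.9652 / 0.0836 ≈ 11.5455 → capped at 1

0.584 ≤ PN ≤ 1.000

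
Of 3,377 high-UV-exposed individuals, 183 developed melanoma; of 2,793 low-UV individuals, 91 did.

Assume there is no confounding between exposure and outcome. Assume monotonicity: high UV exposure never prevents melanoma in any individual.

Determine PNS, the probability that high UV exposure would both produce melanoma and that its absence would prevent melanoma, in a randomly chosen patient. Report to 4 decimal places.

p₁ = P(outcome | exposed) = 183/3377 = 0.05419
p₀ = P(outcome | unexposed) = 91/2793 = 0.032581
Under exogeneity and monotonicity, PNS = p₁ − p₀.
PNS = 0.05419 − 0.032581 = 0.021609

PNS ≈ 0.0216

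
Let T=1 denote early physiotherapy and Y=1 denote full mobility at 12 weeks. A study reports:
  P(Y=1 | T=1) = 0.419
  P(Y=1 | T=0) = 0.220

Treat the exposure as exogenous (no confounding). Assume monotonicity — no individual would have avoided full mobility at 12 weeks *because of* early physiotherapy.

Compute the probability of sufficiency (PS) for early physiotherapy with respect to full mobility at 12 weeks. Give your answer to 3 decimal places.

Let p₁ = 0.419, p₀ = 0.22.
Under exogeneity and monotonicity, PS = (p₁ − p₀) / (1 − p₀).
PS = (0.419 − 0.22) / (1 − 0.22) = 0.199 / 0.78 ≈ 0.2551

PS ≈ 0.255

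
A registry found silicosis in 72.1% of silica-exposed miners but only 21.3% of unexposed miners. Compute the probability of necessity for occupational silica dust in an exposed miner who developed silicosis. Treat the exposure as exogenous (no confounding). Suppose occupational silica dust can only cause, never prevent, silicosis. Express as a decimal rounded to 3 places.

p₁ = 0.721, p₀ = 0.213.
Under exogeneity and monotonicity, PN = (p₁ − p₀) / p₁.
PN = (0.721 − 0.213) / 0.721 = 0.508 / 0.721 ≈ 0.7046

PN ≈ 0.705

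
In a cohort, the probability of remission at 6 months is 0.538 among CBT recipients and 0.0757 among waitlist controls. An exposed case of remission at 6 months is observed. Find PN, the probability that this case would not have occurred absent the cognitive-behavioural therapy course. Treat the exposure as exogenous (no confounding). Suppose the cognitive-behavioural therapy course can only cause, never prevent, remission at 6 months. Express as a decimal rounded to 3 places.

Let p₁ = 0.538, p₀ = 0.0757.
Under exogeneity and monotonicity, PN = (p₁ − p₀) / p₁.
PN = (0.538 − 0.0757) / 0.538 = 0.4623 / 0.538 ≈ 0.8593

PN ≈ 0.859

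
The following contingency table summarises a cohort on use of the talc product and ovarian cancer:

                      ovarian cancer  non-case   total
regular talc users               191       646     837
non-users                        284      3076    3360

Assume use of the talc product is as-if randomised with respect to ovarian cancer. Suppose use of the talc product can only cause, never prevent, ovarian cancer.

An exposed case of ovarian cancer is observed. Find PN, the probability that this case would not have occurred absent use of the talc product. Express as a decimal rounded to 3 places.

PN ≈ 0.630

p₁ = P(outcome | exposed) = 191/837 = 0.2282
p₀ = P(outcome | unexposed) = 284/3360 = 0.084524
Under exogeneity and monotonicity, PN = (p₁ − p₀)/p₁.
PN = (0.2282 − 0.084524) / 0.2282 ≈ 0.6296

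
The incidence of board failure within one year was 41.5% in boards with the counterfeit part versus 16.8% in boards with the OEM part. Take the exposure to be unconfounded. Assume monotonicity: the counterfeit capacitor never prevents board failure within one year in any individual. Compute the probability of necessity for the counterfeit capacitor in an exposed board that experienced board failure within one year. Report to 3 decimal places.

p₁ = 0.415, p₀ = 0.168.
Under exogeneity and monotonicity, PN = (p₁ − p₀) / p₁.
PN = (0.415 − 0.168) / 0.415 = 0.247 / 0.415 ≈ 0.5952

PN ≈ 0.595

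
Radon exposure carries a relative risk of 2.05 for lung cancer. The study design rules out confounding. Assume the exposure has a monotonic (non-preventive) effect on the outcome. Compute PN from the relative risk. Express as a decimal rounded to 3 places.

PN ≈ 0.512

Under exogeneity and monotonicity, PN = (RR − 1) / RR = 1 − 1/RR.
PN = (2.05 − 1) / 2.05 = 1.05 / 2.05 ≈ 0.5122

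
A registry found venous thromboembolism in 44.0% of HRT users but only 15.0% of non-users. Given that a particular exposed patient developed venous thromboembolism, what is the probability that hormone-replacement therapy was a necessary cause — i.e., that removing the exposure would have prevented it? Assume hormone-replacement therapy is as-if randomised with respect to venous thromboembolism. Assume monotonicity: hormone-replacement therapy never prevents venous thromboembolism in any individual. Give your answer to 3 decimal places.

PN ≈ 0.659

p₁ = 0.44, p₀ = 0.15.
Under exogeneity and monotonicity, PN = (p₁ − p₀) / p₁.
PN = (0.44 − 0.15) / 0.44 = 0.29 / 0.44 ≈ 0.6591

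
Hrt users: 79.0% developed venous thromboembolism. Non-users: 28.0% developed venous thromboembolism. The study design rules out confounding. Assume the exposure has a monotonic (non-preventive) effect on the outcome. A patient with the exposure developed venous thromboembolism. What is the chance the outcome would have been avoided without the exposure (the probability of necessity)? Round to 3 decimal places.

p₁ = 0.79, p₀ = 0.28.
Under exogeneity and monotonicity, PN = (p₁ − p₀) / p₁.
PN = (0.79 − 0.28) / 0.79 = 0.51 / 0.79 ≈ 0.6456

PN ≈ 0.646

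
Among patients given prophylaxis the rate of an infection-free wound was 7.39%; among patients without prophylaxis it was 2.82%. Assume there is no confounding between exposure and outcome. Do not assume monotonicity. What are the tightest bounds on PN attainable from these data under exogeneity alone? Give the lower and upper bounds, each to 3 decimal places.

0.618 ≤ PN ≤ 1.000

p₁ = 0.0739, p₀ = 0.0282.
Under exogeneity alone the bounds on PN are max{0,(p₁−p₀)/p₁} ≤ PN ≤ min{1,(1−p₀)/p₁}.
  lower = (p₁ − p₀)/p₁ = 0.0457 / 0.0739 ≈ 0.6184
  upper = min{1, (1 − p₀)/p₁} = 0.9718 / 0.0739 ≈ 13.1502 → capped at 1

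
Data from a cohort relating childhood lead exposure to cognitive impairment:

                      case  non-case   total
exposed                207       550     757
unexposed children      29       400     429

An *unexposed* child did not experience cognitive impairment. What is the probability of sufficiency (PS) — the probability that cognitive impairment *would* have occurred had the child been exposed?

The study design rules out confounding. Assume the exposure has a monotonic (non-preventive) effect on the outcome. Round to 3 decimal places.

p₁ = P(outcome | exposed) = 207/757 = 0.27345
p₀ = P(outcome | unexposed) = 29/429 = 0.067599
Under exogeneity and monotonicity, PS = (p₁ − p₀) / (1 − p₀).
PS = (0.27345 − 0.067599) / (1 − 0.067599) = 0.20585 / 0.9324 ≈ 0.2208

PS ≈ 0.221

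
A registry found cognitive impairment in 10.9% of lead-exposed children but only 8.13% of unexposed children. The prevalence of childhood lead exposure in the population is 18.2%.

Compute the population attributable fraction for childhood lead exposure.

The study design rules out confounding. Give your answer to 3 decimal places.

p₁ = 0.109, p₀ = 0.0813.
Overall risk P(Y=1) = π·p₁ + (1−π)·p₀ = 0.182×0.109 + 0.818×0.0813 = 0.086341.
Under exogeneity, PAF = [P(Y=1) − p₀] / P(Y=1).
PAF = (0.086341 − 0.0813) / 0.086341 ≈ 0.0584

PAF ≈ 0.058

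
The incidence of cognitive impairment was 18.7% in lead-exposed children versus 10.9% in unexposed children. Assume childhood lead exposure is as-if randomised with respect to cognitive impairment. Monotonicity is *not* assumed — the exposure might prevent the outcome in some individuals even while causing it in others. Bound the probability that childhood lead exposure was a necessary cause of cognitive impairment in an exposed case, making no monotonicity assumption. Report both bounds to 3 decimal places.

p₁ = 0.187, p₀ = 0.109.
Under exogeneity alone the bounds on PN are max{0,(p₁−p₀)/p₁} ≤ PN ≤ min{1,(1−p₀)/p₁}.
  lower = (p₁ − p₀)/p₁ = 0.078 / 0.187 ≈ 0.4171
  upper = min{1, (1 − p₀)/p₁} = 0.891 / 0.187 ≈ 4.7647 → capped at 1

0.417 ≤ PN ≤ 1.000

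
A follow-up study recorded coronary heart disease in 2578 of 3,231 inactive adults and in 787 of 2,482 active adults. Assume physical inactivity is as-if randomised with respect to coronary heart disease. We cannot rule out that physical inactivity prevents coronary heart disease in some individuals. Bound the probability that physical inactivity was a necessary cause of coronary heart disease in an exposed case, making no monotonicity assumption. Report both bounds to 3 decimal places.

0.603 ≤ PN ≤ 0.856

p₁ = P(outcome | exposed) = 2578/3231 = 0.7979
p₀ = P(outcome | unexposed) = 787/2482 = 0.31708
Under exogeneity alone the bounds on PN are max{0,(p₁−p₀)/p₁} ≤ PN ≤ min{1,(1−p₀)/p₁}.
  lower = (p₁ − p₀)/p₁ = 0.48081 / 0.7979 ≈ 0.6026
  upper = min{1, (1 − p₀)/p₁} = 0.68292 / 0.7979 ≈ 0.8559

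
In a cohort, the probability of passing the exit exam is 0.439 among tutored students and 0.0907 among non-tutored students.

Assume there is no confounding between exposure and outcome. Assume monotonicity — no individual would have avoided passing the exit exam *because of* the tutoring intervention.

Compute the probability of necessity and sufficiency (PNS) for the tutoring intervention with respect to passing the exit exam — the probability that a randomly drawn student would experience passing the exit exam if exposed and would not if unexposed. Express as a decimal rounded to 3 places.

PNS ≈ 0.348

Let p₁ = 0.439, p₀ = 0.0907.
Under exogeneity and monotonicity, PNS = p₁ − p₀.
PNS = 0.439 − 0.0907 = 0.3483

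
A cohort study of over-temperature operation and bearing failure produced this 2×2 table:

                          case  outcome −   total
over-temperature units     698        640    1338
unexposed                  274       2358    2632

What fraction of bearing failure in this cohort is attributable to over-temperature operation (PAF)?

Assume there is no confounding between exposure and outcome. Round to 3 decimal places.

p₁ = P(outcome | exposed) = 698/1338 = 0.52167
p₀ = P(outcome | unexposed) = 274/2632 = 0.1041
Exposure prevalence π = 1338/3970 = 0.33703; overall risk P(Y=1) = 0.24484.
Under exogeneity, PAF = [P(Y=1) − p₀]/P(Y=1).
PAF = (0.24484 − 0.1041) / 0.24484 ≈ 0.5748

PAF ≈ 0.575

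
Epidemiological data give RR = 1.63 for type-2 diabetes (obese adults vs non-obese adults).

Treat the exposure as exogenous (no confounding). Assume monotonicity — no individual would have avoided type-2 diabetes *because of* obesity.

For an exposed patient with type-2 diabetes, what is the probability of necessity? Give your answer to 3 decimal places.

PN ≈ 0.387

Under exogeneity and monotonicity, PN = (RR − 1) / RR = 1 − 1/RR.
PN = (1.63 − 1) / 1.63 = 0.63 / 1.63 ≈ 0.3865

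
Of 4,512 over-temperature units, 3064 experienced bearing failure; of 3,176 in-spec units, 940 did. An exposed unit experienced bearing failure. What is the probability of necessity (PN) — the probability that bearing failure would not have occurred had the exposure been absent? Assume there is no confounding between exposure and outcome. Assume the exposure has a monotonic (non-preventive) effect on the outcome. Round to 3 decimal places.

p₁ = P(outcome | exposed) = 3064/4512 = 0.67908
p₀ = P(outcome | unexposed) = 940/3176 = 0.29597
Under exogeneity and monotonicity, PN = (p₁ − p₀) / p₁.
PN = (0.67908 − 0.29597) / 0.67908 = 0.38311 / 0.67908 ≈ 0.5642

PN ≈ 0.564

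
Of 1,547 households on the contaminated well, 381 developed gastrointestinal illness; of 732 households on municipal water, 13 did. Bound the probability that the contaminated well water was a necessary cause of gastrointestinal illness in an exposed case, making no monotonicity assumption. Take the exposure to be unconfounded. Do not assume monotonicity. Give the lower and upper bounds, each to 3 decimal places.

p₁ = P(outcome | exposed) = 381/1547 = 0.24628
p₀ = P(outcome | unexposed) = 13/732 = 0.01776
Under exogeneity alone the bounds on PN are max{0,(p₁−p₀)/p₁} ≤ PN ≤ min{1,(1−p₀)/p₁}.
  lower = (p₁ − p₀)/p₁ = 0.22852 / 0.24628 ≈ 0.9279
  upper = min{1, (1 − p₀)/p₁} = 0.98224 / 0.24628 ≈ 3.9883 → capped at 1

0.928 ≤ PN ≤ 1.000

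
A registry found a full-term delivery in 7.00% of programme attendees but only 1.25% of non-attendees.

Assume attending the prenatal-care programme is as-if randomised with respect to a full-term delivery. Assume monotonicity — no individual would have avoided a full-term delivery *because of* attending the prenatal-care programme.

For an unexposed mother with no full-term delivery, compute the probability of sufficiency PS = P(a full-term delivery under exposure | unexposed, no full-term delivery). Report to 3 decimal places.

PS ≈ 0.058

p₁ = 0.07, p₀ = 0.0125.
Under exogeneity and monotonicity, PS = (p₁ − p₀) / (1 − p₀).
PS = (0.07 − 0.0125) / (1 − 0.0125) = 0.0575 / 0.9875 ≈ 0.0582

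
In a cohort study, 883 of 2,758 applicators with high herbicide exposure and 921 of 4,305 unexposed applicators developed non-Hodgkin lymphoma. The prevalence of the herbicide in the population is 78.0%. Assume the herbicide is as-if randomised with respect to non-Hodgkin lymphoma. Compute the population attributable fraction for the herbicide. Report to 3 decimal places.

PAF ≈ 0.279

p₁ = P(outcome | exposed) = 883/2758 = 0.32016
p₀ = P(outcome | unexposed) = 921/4305 = 0.21394
Overall risk P(Y=1) = π·p₁ + (1−π)·p₀ = 0.78×0.32016 + 0.22×0.21394 = 0.29679.
Under exogeneity, PAF = [P(Y=1) − p₀] / P(Y=1).
PAF = (0.29679 − 0.21394) / 0.29679 ≈ 0.2792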